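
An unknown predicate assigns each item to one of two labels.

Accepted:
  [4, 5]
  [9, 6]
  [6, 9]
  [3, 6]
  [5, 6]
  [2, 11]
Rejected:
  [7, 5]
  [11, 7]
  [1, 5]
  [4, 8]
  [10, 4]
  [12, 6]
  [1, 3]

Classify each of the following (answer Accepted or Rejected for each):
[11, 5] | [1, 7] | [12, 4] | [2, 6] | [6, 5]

Rejected, Rejected, Rejected, Rejected, Accepted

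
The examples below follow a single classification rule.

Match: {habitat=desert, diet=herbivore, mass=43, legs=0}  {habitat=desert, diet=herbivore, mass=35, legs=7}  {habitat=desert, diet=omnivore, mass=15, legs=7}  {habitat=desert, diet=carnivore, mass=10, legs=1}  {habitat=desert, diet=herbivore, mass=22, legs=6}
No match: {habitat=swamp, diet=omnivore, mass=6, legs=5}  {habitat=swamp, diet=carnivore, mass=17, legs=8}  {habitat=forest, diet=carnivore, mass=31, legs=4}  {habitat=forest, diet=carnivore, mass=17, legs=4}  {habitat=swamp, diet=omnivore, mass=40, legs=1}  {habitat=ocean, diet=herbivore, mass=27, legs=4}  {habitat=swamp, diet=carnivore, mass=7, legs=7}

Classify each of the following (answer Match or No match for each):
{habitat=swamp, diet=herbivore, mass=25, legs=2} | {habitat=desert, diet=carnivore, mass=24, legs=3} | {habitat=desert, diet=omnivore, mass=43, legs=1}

Looking at the examples, the only property every 'Match' case has and every 'No match' case lacks is: habitat is desert.
{habitat=swamp, diet=herbivore, mass=25, legs=2} → habitat is swamp → No match. {habitat=desert, diet=carnivore, mass=24, legs=3} → habitat is desert → Match. {habitat=desert, diet=omnivore, mass=43, legs=1} → habitat is desert → Match.

No match, Match, Match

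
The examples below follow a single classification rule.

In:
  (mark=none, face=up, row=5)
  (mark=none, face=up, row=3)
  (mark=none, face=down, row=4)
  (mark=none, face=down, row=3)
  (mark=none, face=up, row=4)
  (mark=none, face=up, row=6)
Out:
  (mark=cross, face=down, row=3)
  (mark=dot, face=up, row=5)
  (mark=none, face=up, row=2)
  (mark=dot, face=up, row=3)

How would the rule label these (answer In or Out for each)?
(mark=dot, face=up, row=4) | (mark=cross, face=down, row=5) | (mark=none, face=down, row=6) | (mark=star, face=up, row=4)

A rule that fits every label: mark is none AND row ≥ 3 — true of each 'In' example, false of each 'Out' one.
(mark=dot, face=up, row=4) → mark is dot, row = 4 → Out.
(mark=cross, face=down, row=5) → mark is cross, row = 5 → Out.
(mark=none, face=down, row=6) → mark is none, row = 6 → In.
(mark=star, face=up, row=4) → mark is star, row = 4 → Out.

Out, Out, In, Out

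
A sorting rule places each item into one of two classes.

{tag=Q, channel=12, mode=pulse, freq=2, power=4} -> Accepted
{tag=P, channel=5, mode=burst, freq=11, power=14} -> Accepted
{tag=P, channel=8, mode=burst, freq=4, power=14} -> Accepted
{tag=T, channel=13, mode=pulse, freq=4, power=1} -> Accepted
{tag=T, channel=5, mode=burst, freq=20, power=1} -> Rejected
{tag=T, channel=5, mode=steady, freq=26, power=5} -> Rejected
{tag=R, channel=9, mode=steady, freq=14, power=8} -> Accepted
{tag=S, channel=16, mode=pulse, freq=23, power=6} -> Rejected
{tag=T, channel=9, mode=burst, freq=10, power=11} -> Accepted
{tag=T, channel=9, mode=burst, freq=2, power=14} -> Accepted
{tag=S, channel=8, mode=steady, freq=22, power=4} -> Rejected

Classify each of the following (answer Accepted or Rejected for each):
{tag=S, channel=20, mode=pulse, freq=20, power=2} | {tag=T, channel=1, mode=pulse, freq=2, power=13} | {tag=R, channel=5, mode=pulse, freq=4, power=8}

The distinguishing property — freq ≤ 14 — holds for all the 'Accepted' cases and none of the 'Rejected' cases.
{tag=S, channel=20, mode=pulse, freq=20, power=2}: freq = 20 — doesn't qualify, so Rejected.
{tag=T, channel=1, mode=pulse, freq=2, power=13}: freq = 2 — qualifies, so Accepted.
{tag=R, channel=5, mode=pulse, freq=4, power=8}: freq = 4 — qualifies, so Accepted.

Rejected, Accepted, Accepted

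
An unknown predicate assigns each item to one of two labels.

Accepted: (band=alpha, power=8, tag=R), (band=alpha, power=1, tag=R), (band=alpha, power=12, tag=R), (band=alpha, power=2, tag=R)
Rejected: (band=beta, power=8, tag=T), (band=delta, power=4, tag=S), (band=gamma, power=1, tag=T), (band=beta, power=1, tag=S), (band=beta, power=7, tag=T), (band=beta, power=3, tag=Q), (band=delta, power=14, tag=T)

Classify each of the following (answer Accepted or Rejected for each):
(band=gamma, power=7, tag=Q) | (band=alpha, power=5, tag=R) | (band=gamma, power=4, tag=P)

Rejected, Accepted, Rejected

A rule that fits every label: tag is R — true of each 'Accepted' example, false of each 'Rejected' one.
(band=gamma, power=7, tag=Q) — tag is Q, hence Rejected. (band=alpha, power=5, tag=R) — tag is R, hence Accepted. (band=gamma, power=4, tag=P) — tag is P, hence Rejected.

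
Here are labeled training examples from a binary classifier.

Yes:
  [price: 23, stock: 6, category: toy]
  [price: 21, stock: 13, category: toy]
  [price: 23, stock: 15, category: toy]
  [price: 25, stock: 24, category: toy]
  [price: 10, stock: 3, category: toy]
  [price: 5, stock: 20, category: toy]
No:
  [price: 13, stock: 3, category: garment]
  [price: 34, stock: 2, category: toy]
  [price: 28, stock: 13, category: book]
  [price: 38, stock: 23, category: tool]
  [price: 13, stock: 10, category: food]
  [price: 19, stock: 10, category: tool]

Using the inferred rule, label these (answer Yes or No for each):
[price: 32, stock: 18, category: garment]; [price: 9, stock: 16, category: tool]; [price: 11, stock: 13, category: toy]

No, No, Yes

One predicate separates the groups cleanly: category is toy AND stock ≥ 3.
[price: 32, stock: 18, category: garment]: category is garment, stock = 18 — does not fit, so No.
[price: 9, stock: 16, category: tool]: category is tool, stock = 16 — does not fit, so No.
[price: 11, stock: 13, category: toy]: category is toy, stock = 13 — qualifies, so Yes.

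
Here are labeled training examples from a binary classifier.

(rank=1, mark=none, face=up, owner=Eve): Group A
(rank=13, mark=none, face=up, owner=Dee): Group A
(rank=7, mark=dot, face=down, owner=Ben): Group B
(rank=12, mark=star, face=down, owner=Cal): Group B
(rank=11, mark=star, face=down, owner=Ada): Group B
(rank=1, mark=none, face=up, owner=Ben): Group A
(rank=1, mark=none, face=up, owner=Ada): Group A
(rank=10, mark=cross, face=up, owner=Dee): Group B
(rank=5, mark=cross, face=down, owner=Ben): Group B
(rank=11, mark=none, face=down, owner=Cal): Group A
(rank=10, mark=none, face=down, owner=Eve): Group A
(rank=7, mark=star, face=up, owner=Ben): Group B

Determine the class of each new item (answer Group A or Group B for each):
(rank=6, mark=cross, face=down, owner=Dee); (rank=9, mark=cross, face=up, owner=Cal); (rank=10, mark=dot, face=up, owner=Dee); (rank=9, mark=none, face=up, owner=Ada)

Group B, Group B, Group B, Group A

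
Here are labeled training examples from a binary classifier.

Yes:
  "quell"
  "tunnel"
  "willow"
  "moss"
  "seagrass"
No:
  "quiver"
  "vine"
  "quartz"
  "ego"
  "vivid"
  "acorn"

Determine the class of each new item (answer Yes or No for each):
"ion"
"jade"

No, No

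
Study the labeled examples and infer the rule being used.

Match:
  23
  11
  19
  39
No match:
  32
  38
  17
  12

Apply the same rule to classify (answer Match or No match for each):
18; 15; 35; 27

No match, Match, Match, Match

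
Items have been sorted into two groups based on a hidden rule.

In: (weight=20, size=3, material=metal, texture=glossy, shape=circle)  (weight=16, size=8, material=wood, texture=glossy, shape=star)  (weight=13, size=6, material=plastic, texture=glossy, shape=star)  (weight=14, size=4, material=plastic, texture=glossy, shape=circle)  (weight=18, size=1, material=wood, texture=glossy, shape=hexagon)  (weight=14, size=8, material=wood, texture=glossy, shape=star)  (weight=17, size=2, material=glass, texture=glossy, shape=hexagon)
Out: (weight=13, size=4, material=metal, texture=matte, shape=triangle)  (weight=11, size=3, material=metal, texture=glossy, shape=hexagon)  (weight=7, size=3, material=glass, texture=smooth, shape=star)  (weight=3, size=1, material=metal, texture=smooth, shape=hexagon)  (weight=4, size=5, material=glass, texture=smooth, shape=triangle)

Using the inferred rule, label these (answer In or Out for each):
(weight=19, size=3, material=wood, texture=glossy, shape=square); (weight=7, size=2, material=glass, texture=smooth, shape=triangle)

In, Out

All 'In' examples share one property — texture is glossy AND weight ≥ 13 — and every 'Out' example lacks it.
In: (weight=19, size=3, material=wood, texture=glossy, shape=square), since texture is glossy, weight = 19. Out: (weight=7, size=2, material=glass, texture=smooth, shape=triangle), since texture is smooth, weight = 7.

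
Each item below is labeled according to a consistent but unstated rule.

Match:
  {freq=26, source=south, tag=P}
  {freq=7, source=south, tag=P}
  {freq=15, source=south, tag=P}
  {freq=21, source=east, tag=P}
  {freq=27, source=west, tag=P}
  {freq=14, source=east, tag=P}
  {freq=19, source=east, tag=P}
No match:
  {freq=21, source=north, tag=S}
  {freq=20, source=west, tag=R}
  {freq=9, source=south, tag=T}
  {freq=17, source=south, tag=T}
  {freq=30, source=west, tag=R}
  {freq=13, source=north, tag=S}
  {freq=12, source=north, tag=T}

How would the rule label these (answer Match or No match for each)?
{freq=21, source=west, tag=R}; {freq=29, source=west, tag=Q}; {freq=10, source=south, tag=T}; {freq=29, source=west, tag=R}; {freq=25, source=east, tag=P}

Every 'Match' example satisfies: tag is P. None of the 'No match' examples do.
{freq=21, source=west, tag=R}: No match (tag is R). {freq=29, source=west, tag=Q}: No match (tag is Q). {freq=10, source=south, tag=T}: No match (tag is T). {freq=29, source=west, tag=R}: No match (tag is R). {freq=25, source=east, tag=P}: Match (tag is P).

No match, No match, No match, No match, Match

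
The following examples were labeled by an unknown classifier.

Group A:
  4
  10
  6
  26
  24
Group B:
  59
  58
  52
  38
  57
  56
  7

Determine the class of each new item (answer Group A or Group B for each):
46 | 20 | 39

Group B, Group A, Group B

One predicate separates the groups cleanly: even AND at most 26.
46 — 46 is even, 46 > 26, hence Group B. 20 — 20 is even, 20 ≤ 26, hence Group A. 39 — 39 is odd, 39 > 26, hence Group B.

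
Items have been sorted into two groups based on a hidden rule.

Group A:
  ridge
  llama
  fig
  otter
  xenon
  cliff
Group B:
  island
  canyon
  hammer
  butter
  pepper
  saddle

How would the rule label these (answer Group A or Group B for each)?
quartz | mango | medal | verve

Every 'Group A' example satisfies: odd length. None of the 'Group B' examples do.
quartz — length 6, hence Group B.
mango — length 5, hence Group A.
medal — length 5, hence Group A.
verve — length 5, hence Group A.

Group B, Group A, Group A, Group A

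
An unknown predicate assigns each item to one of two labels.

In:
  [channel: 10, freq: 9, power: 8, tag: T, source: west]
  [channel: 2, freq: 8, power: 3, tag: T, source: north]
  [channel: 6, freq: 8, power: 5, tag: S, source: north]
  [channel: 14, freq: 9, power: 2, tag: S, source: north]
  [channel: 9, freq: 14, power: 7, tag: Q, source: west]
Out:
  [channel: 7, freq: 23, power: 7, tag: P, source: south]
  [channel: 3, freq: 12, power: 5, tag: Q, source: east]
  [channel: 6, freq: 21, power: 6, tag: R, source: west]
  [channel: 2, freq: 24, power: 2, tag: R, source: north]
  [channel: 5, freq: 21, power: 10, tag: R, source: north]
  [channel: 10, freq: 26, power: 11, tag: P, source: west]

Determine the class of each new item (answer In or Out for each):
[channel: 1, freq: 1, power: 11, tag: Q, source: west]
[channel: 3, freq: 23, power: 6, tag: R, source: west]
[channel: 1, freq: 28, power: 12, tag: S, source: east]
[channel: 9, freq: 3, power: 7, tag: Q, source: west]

In, Out, Out, In

A rule that fits every label: freq ≤ 9 OR freq = 14 — true of each 'In' example, false of each 'Out' one.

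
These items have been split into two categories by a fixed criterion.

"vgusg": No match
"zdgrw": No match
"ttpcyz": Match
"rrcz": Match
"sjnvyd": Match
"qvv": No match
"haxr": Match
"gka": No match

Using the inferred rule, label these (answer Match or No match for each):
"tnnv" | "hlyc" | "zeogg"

The common property of the 'Match' items is: even length. No 'No match' item has it.
"tnnv": length 4 — qualifies, so Match. "hlyc": length 4 — qualifies, so Match. "zeogg": length 5 — does not satisfy this, so No match.

Match, Match, No match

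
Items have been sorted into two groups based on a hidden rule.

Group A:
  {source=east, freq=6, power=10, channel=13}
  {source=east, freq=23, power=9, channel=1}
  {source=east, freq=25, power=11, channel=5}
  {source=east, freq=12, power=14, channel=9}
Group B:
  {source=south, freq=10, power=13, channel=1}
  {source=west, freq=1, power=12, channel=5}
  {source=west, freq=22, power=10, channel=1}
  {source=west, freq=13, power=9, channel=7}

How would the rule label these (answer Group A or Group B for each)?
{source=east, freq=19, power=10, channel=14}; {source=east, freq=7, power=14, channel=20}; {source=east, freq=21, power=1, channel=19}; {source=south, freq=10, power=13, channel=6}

All 'Group A' examples share one property — source is east — and every 'Group B' example lacks it.
{source=east, freq=19, power=10, channel=14} → source is east → Group A. {source=east, freq=7, power=14, channel=20} → source is east → Group A. {source=east, freq=21, power=1, channel=19} → source is east → Group A. {source=south, freq=10, power=13, channel=6} → source is south → Group B.

Group A, Group A, Group A, Group B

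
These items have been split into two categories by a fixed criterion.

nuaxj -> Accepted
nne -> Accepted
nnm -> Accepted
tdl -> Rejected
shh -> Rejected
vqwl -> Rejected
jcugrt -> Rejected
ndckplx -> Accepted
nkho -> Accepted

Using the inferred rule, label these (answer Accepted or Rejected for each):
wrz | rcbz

Rejected, Rejected

The simplest hypothesis consistent with all the labels is: contains 'n'.
wrz — no 'n', hence Rejected. rcbz — no 'n', hence Rejected.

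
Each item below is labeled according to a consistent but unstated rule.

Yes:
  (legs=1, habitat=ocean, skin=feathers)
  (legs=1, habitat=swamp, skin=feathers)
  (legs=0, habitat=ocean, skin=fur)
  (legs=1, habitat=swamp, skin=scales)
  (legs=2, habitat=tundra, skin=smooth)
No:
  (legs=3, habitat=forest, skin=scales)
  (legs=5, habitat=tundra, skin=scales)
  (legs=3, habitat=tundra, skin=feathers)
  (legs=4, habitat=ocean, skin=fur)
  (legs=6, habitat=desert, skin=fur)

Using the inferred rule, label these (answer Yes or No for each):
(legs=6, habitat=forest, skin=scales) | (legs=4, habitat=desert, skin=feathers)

No, No

The rule appears to be: legs ≤ 2.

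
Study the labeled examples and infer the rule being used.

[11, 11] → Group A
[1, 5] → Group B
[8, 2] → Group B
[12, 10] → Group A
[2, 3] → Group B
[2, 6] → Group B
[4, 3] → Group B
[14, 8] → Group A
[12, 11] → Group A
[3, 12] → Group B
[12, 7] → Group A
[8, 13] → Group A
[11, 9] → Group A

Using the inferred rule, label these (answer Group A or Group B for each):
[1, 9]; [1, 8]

Group B, Group B

The classifier is using: sum ≥ 19.
[1, 9]: Group B (1+9 = 10). [1, 8]: Group B (1+8 = 9).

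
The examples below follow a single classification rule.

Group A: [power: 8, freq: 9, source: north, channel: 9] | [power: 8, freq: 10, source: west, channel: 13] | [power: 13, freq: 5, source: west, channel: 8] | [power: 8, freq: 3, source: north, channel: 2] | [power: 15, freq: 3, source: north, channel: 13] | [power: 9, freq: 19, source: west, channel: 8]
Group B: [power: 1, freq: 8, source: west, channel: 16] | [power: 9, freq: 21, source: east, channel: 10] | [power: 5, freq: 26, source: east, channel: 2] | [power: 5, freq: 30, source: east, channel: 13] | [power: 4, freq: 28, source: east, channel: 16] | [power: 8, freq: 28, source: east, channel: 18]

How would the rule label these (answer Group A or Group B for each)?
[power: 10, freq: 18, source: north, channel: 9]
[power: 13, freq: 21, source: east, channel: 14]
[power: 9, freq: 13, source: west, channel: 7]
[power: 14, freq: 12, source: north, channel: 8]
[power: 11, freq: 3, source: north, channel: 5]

The common property of the 'Group A' items is: freq ≤ 19 AND power ≥ 4. No 'Group B' item has it.

Group A, Group B, Group A, Group A, Group A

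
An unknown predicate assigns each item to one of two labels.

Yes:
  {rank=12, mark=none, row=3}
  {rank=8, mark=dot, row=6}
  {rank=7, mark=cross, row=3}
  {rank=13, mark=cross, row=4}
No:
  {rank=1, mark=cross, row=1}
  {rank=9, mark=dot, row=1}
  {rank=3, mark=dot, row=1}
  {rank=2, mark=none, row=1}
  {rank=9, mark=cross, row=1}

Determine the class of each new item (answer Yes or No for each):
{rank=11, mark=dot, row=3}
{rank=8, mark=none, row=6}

Yes, Yes

Rule: row ≥ 3. This holds for each 'Yes' example and fails for each 'No' one.
{rank=11, mark=dot, row=3}: row = 3 — fits, so Yes.
{rank=8, mark=none, row=6}: row = 6 — fits, so Yes.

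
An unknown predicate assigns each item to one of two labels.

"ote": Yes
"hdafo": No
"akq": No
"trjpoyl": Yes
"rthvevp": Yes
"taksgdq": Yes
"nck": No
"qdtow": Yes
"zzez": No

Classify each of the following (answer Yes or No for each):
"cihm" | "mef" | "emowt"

No, No, Yes

Comparing the two groups points to one rule — contains 't'.
"cihm" → no 't' → No. "mef" → no 't' → No. "emowt" → has 't' → Yes.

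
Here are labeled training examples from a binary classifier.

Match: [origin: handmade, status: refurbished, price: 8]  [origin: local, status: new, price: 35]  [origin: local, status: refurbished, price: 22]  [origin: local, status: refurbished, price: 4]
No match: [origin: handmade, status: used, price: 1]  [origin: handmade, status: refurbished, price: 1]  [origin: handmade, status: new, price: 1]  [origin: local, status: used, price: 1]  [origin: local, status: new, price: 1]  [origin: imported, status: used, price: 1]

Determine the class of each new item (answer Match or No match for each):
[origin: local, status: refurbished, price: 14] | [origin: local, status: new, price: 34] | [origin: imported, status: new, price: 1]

Match, Match, No match

The classifier is using: price ≥ 4.
[origin: local, status: refurbished, price: 14]: Match (price = 14).
[origin: local, status: new, price: 34]: Match (price = 34).
[origin: imported, status: new, price: 1]: No match (price = 1).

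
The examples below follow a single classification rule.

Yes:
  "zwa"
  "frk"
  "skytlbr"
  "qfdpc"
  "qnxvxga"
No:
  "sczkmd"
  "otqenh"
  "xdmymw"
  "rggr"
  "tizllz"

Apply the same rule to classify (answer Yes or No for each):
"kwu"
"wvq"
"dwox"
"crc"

Yes, Yes, No, Yes

The distinguishing property — odd length — holds for all the 'Yes' cases and none of the 'No' cases.
"kwu": Yes (length 3). "wvq": Yes (length 3). "dwox": No (length 4). "crc": Yes (length 3).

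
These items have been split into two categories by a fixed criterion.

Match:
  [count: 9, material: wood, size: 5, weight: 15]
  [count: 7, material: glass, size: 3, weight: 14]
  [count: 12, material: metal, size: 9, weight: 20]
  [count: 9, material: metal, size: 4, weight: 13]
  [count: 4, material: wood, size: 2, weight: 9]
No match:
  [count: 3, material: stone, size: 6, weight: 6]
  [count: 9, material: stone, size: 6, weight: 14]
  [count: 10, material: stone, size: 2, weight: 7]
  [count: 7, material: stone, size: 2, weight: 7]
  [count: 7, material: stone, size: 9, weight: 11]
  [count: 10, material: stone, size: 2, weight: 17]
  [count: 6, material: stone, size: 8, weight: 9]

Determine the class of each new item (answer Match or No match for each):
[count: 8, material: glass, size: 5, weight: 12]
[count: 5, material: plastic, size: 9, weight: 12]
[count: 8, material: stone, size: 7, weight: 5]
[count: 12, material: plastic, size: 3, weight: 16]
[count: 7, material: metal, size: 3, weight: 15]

Match, Match, No match, Match, Match

The pattern is that an item is 'Match' exactly when: material is not stone.
[count: 8, material: glass, size: 5, weight: 12] — material is glass, hence Match.
[count: 5, material: plastic, size: 9, weight: 12] — material is plastic, hence Match.
[count: 8, material: stone, size: 7, weight: 5] — material is stone, hence No match.
[count: 12, material: plastic, size: 3, weight: 16] — material is plastic, hence Match.
[count: 7, material: metal, size: 3, weight: 15] — material is metal, hence Match.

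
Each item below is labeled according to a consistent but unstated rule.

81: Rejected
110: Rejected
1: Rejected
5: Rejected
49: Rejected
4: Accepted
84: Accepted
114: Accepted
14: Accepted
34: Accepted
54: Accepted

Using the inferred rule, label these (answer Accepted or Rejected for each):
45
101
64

Rejected, Rejected, Accepted

Comparing the two groups points to one rule — ends in digit 4.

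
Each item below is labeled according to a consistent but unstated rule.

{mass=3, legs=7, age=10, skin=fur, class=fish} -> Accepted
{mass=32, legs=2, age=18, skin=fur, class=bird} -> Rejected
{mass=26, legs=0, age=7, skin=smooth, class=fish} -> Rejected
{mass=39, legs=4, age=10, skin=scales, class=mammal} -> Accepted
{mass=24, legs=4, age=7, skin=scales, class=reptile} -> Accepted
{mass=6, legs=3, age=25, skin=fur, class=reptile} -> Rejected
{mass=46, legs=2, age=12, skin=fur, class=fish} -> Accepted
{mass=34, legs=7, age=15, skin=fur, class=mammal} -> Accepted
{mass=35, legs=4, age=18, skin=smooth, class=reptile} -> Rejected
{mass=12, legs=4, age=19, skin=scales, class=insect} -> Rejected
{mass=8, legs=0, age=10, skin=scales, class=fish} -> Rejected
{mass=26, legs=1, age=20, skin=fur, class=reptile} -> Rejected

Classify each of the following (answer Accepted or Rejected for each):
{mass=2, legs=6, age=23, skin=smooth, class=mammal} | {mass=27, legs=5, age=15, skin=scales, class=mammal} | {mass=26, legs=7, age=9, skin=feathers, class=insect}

Rejected, Accepted, Accepted

The common property of the 'Accepted' items is: age ≤ 15 AND legs ≥ 1. No 'Rejected' item has it.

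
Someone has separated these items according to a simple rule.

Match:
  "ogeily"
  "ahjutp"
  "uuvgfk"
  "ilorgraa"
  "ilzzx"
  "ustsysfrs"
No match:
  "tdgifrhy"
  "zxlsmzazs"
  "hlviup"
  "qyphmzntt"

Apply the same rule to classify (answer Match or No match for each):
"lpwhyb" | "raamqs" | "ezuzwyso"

No match, No match, Match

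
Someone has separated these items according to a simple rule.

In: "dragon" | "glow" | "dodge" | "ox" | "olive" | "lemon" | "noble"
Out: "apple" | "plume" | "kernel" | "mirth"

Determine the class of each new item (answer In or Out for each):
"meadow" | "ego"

In, In

The distinguishing property — contains 'o' — holds for all the 'In' cases and none of the 'Out' cases.
In: "meadow", since has 'o'. In: "ego", since has 'o'.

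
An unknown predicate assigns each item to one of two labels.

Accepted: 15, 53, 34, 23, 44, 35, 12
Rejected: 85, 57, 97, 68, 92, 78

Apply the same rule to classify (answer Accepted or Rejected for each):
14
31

The distinguishing property — at most 53 — holds for all the 'Accepted' cases and none of the 'Rejected' cases.
14: 14 ≤ 53, matches → Accepted. 31: 31 ≤ 53, matches → Accepted.

Accepted, Accepted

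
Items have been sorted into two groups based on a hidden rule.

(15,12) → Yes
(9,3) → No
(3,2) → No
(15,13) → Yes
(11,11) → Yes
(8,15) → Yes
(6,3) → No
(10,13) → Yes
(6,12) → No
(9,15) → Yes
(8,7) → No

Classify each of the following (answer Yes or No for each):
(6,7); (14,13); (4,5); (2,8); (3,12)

No, Yes, No, No, No

Rule: sum ≥ 22. This holds for each 'Yes' example and fails for each 'No' one.
(6,7) — 6+7 = 13, hence No.
(14,13) — 14+13 = 27, hence Yes.
(4,5) — 4+5 = 9, hence No.
(2,8) — 2+8 = 10, hence No.
(3,12) — 3+12 = 15, hence No.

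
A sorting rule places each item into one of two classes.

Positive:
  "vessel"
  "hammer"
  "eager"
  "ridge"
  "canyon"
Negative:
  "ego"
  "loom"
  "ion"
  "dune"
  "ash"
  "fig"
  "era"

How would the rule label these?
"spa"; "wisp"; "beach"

Negative, Negative, Positive

The simplest hypothesis consistent with all the labels is: length ≥ 5.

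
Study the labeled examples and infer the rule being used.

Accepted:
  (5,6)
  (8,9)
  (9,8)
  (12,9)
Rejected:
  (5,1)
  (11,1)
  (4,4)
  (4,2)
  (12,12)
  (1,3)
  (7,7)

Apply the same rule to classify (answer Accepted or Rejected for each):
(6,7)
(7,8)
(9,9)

Accepted, Accepted, Rejected

Comparing the two groups points to one rule — sum is odd.
(6,7) — 6+7 = 13, hence Accepted.
(7,8) — 7+8 = 15, hence Accepted.
(9,9) — 9+9 = 18, hence Rejected.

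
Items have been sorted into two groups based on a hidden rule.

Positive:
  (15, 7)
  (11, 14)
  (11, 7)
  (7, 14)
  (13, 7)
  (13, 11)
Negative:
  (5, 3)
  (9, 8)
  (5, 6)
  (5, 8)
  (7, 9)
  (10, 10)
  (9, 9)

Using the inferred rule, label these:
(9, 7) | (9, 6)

The classifier is using: max ≥ 11.
(9, 7): Negative (max 9). (9, 6): Negative (max 9).

Negative, Negative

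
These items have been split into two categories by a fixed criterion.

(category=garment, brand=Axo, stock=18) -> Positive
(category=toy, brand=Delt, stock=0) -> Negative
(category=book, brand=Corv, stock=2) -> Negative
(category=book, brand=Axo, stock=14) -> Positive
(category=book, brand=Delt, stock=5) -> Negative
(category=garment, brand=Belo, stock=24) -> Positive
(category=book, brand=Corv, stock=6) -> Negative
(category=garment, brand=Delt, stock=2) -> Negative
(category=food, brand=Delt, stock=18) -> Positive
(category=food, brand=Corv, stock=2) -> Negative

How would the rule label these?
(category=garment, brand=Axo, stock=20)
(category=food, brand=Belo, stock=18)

Positive, Positive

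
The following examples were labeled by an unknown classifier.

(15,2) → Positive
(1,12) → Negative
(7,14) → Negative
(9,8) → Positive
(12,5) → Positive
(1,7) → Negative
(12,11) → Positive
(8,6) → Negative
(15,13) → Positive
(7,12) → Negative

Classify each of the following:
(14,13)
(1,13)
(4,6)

The pattern is that an item is 'Positive' exactly when: first ≥ 9.
(14,13): first 14 — has this property, so Positive. (1,13): first 1 — does not fit, so Negative. (4,6): first 4 — does not fit, so Negative.

Positive, Negative, Negative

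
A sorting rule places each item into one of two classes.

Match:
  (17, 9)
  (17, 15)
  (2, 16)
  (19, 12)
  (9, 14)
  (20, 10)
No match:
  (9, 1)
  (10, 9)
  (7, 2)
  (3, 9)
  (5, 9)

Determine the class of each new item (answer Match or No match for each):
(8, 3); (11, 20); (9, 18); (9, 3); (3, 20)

No match, Match, Match, No match, Match

The common property of the 'Match' items is: max ≥ 12. No 'No match' item has it.
(8, 3) — max 8, hence No match. (11, 20) — max 20, hence Match. (9, 18) — max 18, hence Match. (9, 3) — max 9, hence No match. (3, 20) — max 20, hence Match.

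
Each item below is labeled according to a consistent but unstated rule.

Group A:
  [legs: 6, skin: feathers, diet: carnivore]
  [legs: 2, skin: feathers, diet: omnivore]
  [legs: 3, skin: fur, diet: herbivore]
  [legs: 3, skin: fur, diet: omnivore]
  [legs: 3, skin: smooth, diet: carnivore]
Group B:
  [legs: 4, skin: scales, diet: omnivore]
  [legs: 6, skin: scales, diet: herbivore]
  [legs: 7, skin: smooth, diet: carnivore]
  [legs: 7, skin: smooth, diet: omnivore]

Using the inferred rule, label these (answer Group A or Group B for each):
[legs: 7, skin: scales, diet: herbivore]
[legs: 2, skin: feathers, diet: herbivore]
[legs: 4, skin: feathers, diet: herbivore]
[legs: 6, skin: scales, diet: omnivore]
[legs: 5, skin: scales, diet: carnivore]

Rule: skin is feathers OR legs = 3. This holds for each 'Group A' example and fails for each 'Group B' one.

Group B, Group A, Group A, Group B, Group B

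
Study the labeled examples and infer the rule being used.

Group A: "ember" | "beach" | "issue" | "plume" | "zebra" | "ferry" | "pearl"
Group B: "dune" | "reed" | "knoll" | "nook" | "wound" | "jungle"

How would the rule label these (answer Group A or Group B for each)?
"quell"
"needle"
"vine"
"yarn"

The classifier is using: odd length AND contains 'e'.
"quell" — length 5, has 'e', hence Group A. "needle" — length 6, has 'e', hence Group B. "vine" — length 4, has 'e', hence Group B. "yarn" — length 4, no 'e', hence Group B.

Group A, Group B, Group B, Group B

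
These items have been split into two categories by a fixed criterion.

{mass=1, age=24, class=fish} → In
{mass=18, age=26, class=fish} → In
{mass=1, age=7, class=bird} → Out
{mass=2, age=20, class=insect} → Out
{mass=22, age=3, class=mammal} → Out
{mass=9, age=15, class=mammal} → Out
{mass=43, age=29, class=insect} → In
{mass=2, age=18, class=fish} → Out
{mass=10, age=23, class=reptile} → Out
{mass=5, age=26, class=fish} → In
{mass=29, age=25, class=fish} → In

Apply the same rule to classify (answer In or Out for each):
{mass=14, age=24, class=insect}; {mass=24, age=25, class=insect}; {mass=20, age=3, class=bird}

A rule that fits every label: age ≥ 24 — true of each 'In' example, false of each 'Out' one.

In, In, Out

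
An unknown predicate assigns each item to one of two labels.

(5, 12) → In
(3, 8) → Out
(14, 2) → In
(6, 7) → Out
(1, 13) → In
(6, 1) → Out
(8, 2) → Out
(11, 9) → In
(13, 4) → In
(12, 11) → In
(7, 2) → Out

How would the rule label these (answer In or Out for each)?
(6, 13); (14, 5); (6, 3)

In, In, Out

The pattern is that an item is 'In' exactly when: sum ≥ 14.
(6, 13): 6+13 = 19 — fits, so In. (14, 5): 14+5 = 19 — fits, so In. (6, 3): 6+3 = 9 — doesn't qualify, so Out.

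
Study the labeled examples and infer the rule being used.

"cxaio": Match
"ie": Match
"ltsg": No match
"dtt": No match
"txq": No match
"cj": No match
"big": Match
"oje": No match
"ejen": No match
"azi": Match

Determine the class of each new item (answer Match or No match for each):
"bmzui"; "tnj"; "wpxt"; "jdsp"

Comparing the two groups points to one rule — contains 'i'.
"bmzui": has 'i' — has this property, so Match. "tnj": no 'i' — does not satisfy this, so No match. "wpxt": no 'i' — does not satisfy this, so No match. "jdsp": no 'i' — does not satisfy this, so No match.

Match, No match, No match, No match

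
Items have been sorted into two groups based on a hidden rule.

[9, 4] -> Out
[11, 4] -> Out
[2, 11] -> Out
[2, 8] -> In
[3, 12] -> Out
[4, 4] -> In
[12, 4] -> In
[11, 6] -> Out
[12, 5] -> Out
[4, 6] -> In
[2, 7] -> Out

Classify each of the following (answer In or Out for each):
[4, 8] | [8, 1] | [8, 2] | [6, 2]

In, Out, In, In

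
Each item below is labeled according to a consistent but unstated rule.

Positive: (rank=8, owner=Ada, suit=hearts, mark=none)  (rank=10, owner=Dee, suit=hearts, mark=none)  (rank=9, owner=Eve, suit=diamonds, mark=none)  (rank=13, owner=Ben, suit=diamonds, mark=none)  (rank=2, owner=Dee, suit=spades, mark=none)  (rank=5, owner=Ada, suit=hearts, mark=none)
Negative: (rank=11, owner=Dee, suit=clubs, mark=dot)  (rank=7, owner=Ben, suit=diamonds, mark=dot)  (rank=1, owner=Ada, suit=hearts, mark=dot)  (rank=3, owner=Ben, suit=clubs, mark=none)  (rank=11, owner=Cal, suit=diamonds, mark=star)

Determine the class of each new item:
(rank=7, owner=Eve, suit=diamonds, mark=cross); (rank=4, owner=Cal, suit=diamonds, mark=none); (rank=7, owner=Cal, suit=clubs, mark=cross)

The distinguishing property — mark is none AND rank ≠ 3 — holds for all the 'Positive' cases and none of the 'Negative' cases.
(rank=7, owner=Eve, suit=diamonds, mark=cross) → mark is cross, rank = 7 → Negative.
(rank=4, owner=Cal, suit=diamonds, mark=none) → mark is none, rank = 4 → Positive.
(rank=7, owner=Cal, suit=clubs, mark=cross) → mark is cross, rank = 7 → Negative.

Negative, Positive, Negative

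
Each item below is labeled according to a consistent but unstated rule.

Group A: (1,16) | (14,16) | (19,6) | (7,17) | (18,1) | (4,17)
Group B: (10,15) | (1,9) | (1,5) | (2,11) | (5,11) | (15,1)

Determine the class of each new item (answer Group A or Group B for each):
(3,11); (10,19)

All 'Group A' examples share one property — max ≥ 16 — and every 'Group B' example lacks it.
(3,11): max 11, fails this test → Group B.
(10,19): max 19, fits → Group A.

Group B, Group A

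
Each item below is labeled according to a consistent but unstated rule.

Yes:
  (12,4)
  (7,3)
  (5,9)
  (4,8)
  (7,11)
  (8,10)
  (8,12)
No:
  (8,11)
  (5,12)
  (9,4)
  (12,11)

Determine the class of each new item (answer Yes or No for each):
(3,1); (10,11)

The common property of the 'Yes' items is: sum is even. No 'No' item has it.

Yes, No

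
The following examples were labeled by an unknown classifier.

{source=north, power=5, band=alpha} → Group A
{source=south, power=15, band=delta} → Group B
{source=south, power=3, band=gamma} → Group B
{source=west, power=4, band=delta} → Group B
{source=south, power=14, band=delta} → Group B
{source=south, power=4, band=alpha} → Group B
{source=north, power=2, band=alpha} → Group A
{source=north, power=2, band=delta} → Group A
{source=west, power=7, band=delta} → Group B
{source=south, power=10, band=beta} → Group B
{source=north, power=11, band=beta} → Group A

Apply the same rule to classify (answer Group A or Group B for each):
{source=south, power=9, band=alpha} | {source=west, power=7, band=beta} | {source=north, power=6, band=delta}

The distinguishing property — source is north — holds for all the 'Group A' cases and none of the 'Group B' cases.

Group B, Group B, Group A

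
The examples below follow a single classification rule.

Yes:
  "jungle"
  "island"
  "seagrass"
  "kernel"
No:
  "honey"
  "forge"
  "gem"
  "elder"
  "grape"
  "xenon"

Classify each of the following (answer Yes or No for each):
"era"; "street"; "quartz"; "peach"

No, Yes, Yes, No

All 'Yes' examples share one property — even length — and every 'No' example lacks it.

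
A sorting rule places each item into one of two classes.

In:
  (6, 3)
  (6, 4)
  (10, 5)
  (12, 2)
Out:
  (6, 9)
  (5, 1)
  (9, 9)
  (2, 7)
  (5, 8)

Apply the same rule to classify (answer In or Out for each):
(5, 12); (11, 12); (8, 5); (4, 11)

Out, Out, In, Out

The rule appears to be: first > second AND first is even.
(5, 12) — 5 < 12, first 5, hence Out. (11, 12) — 11 < 12, first 11, hence Out. (8, 5) — 8 > 5, first 8, hence In. (4, 11) — 4 < 11, first 4, hence Out.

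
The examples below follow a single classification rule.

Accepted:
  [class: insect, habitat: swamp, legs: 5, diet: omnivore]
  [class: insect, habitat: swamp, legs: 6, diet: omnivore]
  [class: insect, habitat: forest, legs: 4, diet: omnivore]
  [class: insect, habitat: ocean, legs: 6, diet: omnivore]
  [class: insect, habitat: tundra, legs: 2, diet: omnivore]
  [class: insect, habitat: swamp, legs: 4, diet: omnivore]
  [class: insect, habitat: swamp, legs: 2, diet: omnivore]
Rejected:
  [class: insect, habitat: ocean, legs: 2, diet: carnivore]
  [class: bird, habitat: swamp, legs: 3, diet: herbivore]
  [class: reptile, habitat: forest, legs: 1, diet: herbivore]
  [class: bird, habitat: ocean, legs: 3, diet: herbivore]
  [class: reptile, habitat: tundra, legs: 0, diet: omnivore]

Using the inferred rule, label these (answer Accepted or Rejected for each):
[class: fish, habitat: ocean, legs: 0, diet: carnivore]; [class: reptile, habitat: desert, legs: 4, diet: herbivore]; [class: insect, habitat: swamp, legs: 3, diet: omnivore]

Rejected, Rejected, Accepted

The simplest hypothesis consistent with all the labels is: diet is omnivore AND class is insect.
Rejected: [class: fish, habitat: ocean, legs: 0, diet: carnivore], since diet is carnivore, class is fish.
Rejected: [class: reptile, habitat: desert, legs: 4, diet: herbivore], since diet is herbivore, class is reptile.
Accepted: [class: insect, habitat: swamp, legs: 3, diet: omnivore], since diet is omnivore, class is insect.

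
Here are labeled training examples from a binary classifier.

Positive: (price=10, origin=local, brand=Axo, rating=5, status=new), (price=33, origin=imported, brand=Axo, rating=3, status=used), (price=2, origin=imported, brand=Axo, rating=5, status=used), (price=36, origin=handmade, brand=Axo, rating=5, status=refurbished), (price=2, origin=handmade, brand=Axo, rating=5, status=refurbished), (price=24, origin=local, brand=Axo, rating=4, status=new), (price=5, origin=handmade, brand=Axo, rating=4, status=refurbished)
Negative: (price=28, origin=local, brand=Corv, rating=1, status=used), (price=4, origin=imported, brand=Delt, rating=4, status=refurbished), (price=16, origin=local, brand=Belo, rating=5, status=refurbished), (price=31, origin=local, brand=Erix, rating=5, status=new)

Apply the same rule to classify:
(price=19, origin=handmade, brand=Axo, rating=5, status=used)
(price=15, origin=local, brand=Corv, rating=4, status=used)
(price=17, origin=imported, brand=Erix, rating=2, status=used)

Positive, Negative, Negative

Looking at the examples, the only property every 'Positive' case has and every 'Negative' case lacks is: brand is Axo.
(price=19, origin=handmade, brand=Axo, rating=5, status=used): brand is Axo, passes → Positive. (price=15, origin=local, brand=Corv, rating=4, status=used): brand is Corv, fails the rule → Negative. (price=17, origin=imported, brand=Erix, rating=2, status=used): brand is Erix, fails the rule → Negative.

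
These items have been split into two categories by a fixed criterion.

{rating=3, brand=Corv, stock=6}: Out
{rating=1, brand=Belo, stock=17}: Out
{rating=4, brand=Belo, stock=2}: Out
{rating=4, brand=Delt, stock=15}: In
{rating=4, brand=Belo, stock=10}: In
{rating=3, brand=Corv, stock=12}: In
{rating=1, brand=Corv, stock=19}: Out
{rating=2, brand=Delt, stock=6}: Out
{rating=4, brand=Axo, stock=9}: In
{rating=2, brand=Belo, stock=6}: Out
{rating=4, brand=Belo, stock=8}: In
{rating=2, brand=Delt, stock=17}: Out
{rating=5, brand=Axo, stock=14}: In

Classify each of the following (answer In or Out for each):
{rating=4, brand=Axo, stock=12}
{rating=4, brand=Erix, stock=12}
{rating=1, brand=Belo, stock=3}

The classifier is using: rating ≥ 3 AND stock ≥ 8.
{rating=4, brand=Axo, stock=12} → rating = 4, stock = 12 → In. {rating=4, brand=Erix, stock=12} → rating = 4, stock = 12 → In. {rating=1, brand=Belo, stock=3} → rating = 1, stock = 3 → Out.

In, In, Out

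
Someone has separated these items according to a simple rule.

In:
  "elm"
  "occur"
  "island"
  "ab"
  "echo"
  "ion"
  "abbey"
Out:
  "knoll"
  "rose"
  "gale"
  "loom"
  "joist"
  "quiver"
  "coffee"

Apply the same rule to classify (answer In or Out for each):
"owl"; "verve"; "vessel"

In, Out, Out

The common property of the 'In' items is: starts with a vowel. No 'Out' item has it.
"owl" — starts with 'o', hence In.
"verve" — starts with 'v', hence Out.
"vessel" — starts with 'v', hence Out.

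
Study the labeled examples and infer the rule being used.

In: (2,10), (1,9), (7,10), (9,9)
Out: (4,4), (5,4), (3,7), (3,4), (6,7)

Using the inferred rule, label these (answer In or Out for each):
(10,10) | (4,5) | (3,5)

In, Out, Out

The common property of the 'In' items is: second ≥ 9. No 'Out' item has it.
(10,10) — second 10, hence In.
(4,5) — second 5, hence Out.
(3,5) — second 5, hence Out.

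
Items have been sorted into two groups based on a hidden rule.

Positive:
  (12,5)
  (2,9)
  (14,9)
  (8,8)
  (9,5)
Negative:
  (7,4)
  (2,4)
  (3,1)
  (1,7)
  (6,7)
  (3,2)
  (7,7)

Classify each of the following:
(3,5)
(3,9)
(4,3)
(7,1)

The simplest hypothesis consistent with all the labels is: max ≥ 8.
(3,5) → max 5 → Negative. (3,9) → max 9 → Positive. (4,3) → max 4 → Negative. (7,1) → max 7 → Negative.

Negative, Positive, Negative, Negative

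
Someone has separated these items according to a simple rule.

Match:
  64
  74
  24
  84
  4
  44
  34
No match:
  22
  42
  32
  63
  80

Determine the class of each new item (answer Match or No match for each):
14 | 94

The rule appears to be: ends in digit 4.
14: last digit 4 — meets the rule, so Match. 94: last digit 4 — meets the rule, so Match.

Match, Match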